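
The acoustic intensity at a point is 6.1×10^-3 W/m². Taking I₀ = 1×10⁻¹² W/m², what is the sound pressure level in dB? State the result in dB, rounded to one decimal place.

97.9 dB

Dividing by I₀ shifts the exponent by 12: I/I₀ = 6.1×10^9.
L = 10·(0.7853 + 9) = 97.85 dB.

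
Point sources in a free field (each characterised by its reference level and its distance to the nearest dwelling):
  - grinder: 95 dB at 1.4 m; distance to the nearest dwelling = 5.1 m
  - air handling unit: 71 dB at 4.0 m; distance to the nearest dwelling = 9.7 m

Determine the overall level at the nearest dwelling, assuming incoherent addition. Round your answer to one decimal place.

83.8 dB

Propagate each source to the receiver with L = L_ref − 20·log₁₀(r/r_ref), then add intensities.
grinder: 95 − 20·log₁₀(5.1/1.4) = 95 − 11.23 = 83.77 dB.
air handling unit: 71 − 20·log₁₀(9.7/4.0) = 71 − 7.69 = 63.31 dB.
Σ 10^(L/10) = 2.404e+08 → L_total = 10·log₁₀(2.404e+08) = 83.81 dB.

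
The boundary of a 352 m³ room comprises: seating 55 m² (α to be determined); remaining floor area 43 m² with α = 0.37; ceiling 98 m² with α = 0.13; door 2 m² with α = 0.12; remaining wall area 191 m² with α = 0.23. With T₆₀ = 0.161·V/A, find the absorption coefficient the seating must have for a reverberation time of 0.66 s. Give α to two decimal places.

A = 0.161·V/T₆₀ = 0.161·352/0.66 = 85.87 m² sabins.
Absorption from the other surfaces = 43·0.37 + 98·0.13 + 2·0.12 + 191·0.23 = 72.82 m², so the seating must supply 13.05 m² over 55 m².
α = 13.05/55 = 0.237.

0.24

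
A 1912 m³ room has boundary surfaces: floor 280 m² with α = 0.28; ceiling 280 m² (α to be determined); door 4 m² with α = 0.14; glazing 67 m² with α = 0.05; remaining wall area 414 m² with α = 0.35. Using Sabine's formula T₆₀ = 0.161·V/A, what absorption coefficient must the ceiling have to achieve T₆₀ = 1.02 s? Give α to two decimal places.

0.27

Required total absorption A = 0.161·1912/1.02 = 301.80 m².
Absorption from the other surfaces = 280·0.28 + 4·0.14 + 67·0.05 + 414·0.35 = 227.21 m², so the ceiling must supply 74.59 m² over 280 m².
α = 74.59/280 = 0.266.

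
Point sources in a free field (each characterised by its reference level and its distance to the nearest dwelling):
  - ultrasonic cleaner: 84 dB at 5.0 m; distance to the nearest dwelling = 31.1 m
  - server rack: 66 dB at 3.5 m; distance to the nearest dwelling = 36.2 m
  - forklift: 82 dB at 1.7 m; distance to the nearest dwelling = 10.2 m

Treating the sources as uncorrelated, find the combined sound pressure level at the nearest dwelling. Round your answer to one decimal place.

70.4 dB

First find each source's level at the receiver (point-source: −20·log₁₀(r/r_ref)), then combine on an intensity basis.
ultrasonic cleaner: 84 − 20·log₁₀(31.1/5.0) = 84 − 15.88 = 68.12 dB.
server rack: 66 − 20·log₁₀(36.2/3.5) = 66 − 20.29 = 45.71 dB.
forklift: 82 − 20·log₁₀(10.2/1.7) = 82 − 15.56 = 66.44 dB.
Σ 10^(L/10) = 1.093e+07 → L_total = 10·log₁₀(1.093e+07) = 70.39 dB.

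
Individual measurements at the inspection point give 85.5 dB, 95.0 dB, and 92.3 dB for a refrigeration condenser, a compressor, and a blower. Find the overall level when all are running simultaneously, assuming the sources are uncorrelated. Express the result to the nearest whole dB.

97 dB

Incoherent sources combine by intensity addition: L_total = 10·log₁₀(Σ 10^(L_i/10)).
Σ 10^(L/10) = 10^(85.5/10) + 10^(95.0/10) + 10^(92.3/10) = 5.215e+09.
L_total = 10·log₁₀(5.215e+09) = 97.17 dB.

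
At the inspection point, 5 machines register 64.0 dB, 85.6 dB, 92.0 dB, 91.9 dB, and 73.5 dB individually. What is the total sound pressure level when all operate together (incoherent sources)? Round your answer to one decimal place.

For uncorrelated sources the intensities add, so convert each level to linear form, sum, and take 10·log₁₀ of the total.
Σ 10^(L/10) = 10^(64.0/10) + 10^(85.6/10) + 10^(92.0/10) + 10^(91.9/10) + 10^(73.5/10) = 3.522e+09.
L_total = 10·log₁₀(3.522e+09) = 95.47 dB.

95.5 dB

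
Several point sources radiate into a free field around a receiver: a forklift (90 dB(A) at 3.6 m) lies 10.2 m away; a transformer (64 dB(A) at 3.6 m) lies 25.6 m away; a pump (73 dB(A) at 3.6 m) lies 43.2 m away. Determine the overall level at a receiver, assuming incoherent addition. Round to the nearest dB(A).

81 dB(A)

Apply inverse-square spreading to bring every level to the receiver, then sum 10^(L/10).
forklift: 90 − 20·log₁₀(10.2/3.6) = 90 − 9.05 = 80.95 dB(A).
transformer: 64 − 20·log₁₀(25.6/3.6) = 64 − 17.04 = 46.96 dB(A).
pump: 73 − 20·log₁₀(43.2/3.6) = 73 − 21.58 = 51.42 dB(A).
Σ 10^(L/10) = 1.248e+08 → L_total = 10·log₁₀(1.248e+08) = 80.96 dB(A).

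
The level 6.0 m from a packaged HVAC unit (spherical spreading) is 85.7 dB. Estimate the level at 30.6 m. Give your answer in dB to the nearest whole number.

Point-source attenuation: ΔL = 20·log₁₀(r₂/r₁) = 20·log₁₀(30.6/6.0) = 14.151 dB.
L₂ = 85.7 − 20·log₁₀(30.6/6.0) = 85.7 − 14.151 = 71.55 dB.

72 dB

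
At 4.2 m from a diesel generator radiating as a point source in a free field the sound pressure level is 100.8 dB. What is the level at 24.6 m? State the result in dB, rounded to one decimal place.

Spherical spreading from a point source gives a 20·log₁₀(r₂/r₁) drop.
L₂ = 100.8 − 20·log₁₀(24.6/4.2) = 100.8 − 15.354 = 85.45 dB.

85.4 dB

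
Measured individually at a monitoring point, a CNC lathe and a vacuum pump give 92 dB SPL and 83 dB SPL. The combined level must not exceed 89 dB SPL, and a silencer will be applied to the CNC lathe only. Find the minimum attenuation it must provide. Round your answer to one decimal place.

4.3 dB

Everything except the CNC lathe sums to 10^(83/10) = 1.995e+08 in linear terms, 83.00 dB SPL.
The limit corresponds to 10^(89/10) = 7.943e+08; subtracting the fixed part leaves 5.948e+08 for the CNC lathe, i.e. 87.74 dB SPL.
Required insertion loss = 92 − 87.74 = 4.26 dB.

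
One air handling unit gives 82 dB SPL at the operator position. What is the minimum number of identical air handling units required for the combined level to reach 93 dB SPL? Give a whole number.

13

The shortfall is 93 − 82 = 11.0 dB, and N units add 10·log₁₀ N, so need 10·log₁₀ N ≥ 11.0.
N ≥ 10^(11.0/10) = 12.589, so N = 13.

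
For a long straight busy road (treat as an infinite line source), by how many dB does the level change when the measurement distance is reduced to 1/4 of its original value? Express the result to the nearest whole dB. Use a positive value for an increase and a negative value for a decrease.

+6 dB

Line-source spreading: ΔL = −10·log₁₀(r₂/r₁).
ΔL = −10·log₁₀(0.25) = +6.02 dB.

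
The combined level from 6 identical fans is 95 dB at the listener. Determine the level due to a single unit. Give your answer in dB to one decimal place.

For N identical incoherent sources L_total = L₁ + 10·log₁₀ N, so L₁ = 95 − 10·log₁₀(6) = 95 − 7.782.

87.2 dB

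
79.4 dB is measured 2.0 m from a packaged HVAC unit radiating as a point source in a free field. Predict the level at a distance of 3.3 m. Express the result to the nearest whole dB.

For a point source, L₂ = L₁ − 20·log₁₀(r₂/r₁).
L₂ = 79.4 − 20·log₁₀(3.3/2.0) = 79.4 − 4.350 = 75.05 dB.

75 dB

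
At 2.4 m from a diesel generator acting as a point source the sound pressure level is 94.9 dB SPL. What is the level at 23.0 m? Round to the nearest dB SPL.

75 dB SPL

For a point source, L₂ = L₁ − 20·log₁₀(r₂/r₁).
L₂ = 94.9 − 20·log₁₀(23.0/2.4) = 94.9 − 19.630 = 75.27 dB SPL.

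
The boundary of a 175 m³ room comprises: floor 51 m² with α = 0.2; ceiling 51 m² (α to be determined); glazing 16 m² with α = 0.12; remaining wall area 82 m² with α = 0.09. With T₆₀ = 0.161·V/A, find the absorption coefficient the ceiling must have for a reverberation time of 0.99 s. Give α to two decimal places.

0.18

From T₆₀ = 0.161·V/A, the target T₆₀ = 0.99 s needs A = 0.161·175/0.99 = 28.46 m².
Absorption from the other surfaces = 51·0.2 + 16·0.12 + 82·0.09 = 19.50 m², so the ceiling must supply 8.96 m² over 51 m².
α = 8.96/51 = 0.176.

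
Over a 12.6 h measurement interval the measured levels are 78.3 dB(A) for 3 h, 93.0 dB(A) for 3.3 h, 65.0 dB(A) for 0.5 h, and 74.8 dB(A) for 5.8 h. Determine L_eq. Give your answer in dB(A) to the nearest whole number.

Weight each interval's intensity by its duration and average over T = 12.6 h:
Σ tᵢ·10^(Lᵢ/10) = 3·10^(78.3/10) + 3.3·10^(93.0/10) + 0.5·10^(65.0/10) + 5.8·10^(74.8/10) = 6.964e+09.
L_eq = 10·log₁₀(6.964e+09/12.6) = 87.42 dB(A).

87 dB(A)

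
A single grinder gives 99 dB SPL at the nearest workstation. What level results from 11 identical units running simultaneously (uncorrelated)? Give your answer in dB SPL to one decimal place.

109.4 dB SPL

N identical incoherent sources raise the level by 10·log₁₀ N.
L_total = 99 + 10·log₁₀(11) = 99 + 10.414 = 109.41 dB SPL.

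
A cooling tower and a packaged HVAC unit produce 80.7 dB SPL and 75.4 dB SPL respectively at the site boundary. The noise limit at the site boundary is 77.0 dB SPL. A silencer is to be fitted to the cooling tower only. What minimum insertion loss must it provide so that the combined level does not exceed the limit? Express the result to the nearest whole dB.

9 dB

Fixed contribution from the other source: Σ 10^(L/10) = 10^(75.4/10) = 3.467e+07 (75.40 dB SPL).
To meet 77.0 dB SPL overall, the treated cooling tower may contribute at most 10^(77.0/10) − 3.467e+07 = 1.545e+07, i.e. 71.89 dB SPL.
Required insertion loss = 80.7 − 71.89 = 8.81 dB.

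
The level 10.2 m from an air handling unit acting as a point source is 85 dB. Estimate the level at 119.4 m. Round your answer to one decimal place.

63.6 dB

Point-source attenuation: ΔL = 20·log₁₀(r₂/r₁) = 20·log₁₀(119.4/10.2) = 21.368 dB.
L₂ = 85 − 20·log₁₀(119.4/10.2) = 85 − 21.368 = 63.63 dB.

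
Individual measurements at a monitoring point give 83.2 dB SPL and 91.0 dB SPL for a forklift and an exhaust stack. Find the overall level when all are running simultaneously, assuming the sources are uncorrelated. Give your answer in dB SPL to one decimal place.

For uncorrelated sources the intensities add, so convert each level to linear form, sum, and take 10·log₁₀ of the total.
Σ 10^(L/10) = 10^(83.2/10) + 10^(91.0/10) = 1.468e+09.
L_total = 10·log₁₀(1.468e+09) = 91.67 dB SPL.

91.7 dB SPL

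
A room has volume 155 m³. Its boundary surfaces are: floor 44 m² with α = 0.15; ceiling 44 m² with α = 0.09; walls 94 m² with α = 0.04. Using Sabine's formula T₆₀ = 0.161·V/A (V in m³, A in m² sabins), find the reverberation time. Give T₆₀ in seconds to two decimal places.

1.74 s

Summing Sᵢαᵢ: 44·0.15 + 44·0.09 + 94·0.04 = 14.32 m².
T₆₀ = 0.161·V/A = 0.161·155/14.32 = 1.743 s.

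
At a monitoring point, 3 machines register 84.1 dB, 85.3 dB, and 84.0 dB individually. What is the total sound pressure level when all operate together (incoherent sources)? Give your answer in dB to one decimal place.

Incoherent sources combine by intensity addition: L_total = 10·log₁₀(Σ 10^(L_i/10)).
Σ 10^(L/10) = 10^(84.1/10) + 10^(85.3/10) + 10^(84.0/10) = 8.471e+08.
L_total = 10·log₁₀(8.471e+08) = 89.28 dB.

89.3 dB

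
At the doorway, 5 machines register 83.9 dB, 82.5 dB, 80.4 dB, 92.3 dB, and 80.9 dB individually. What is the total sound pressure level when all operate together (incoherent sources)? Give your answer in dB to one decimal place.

93.7 dB

For uncorrelated sources the intensities add, so convert each level to linear form, sum, and take 10·log₁₀ of the total.
Σ 10^(L/10) = 10^(83.9/10) + 10^(82.5/10) + 10^(80.4/10) + 10^(92.3/10) + 10^(80.9/10) = 2.354e+09.
L_total = 10·log₁₀(2.354e+09) = 93.72 dB.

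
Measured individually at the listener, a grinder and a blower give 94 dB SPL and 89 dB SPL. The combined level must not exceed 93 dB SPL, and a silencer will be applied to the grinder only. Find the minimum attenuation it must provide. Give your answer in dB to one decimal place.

The untreated sources together contribute 10^(89/10) = 7.943e+08, i.e. 89.00 dB SPL.
To meet 93 dB SPL overall, the treated grinder may contribute at most 10^(93/10) − 7.943e+08 = 1.201e+09, i.e. 90.80 dB SPL.
So the grinder must be reduced from 94 to 90.80 dB SPL: IL = 3.20 dB.

3.2 dB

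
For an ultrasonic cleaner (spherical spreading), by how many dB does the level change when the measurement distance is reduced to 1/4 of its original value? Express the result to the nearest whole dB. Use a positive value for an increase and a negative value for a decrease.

With spherical spreading the level changes by −20·log₁₀(r₂/r₁).
ΔL = −20·log₁₀(0.25) = +12.04 dB.

+12 dB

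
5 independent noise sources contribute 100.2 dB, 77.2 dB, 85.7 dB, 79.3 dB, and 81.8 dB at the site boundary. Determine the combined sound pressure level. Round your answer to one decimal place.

Incoherent sources combine by intensity addition: L_total = 10·log₁₀(Σ 10^(L_i/10)).
Σ 10^(L/10) = 10^(100.2/10) + 10^(77.2/10) + 10^(85.7/10) + 10^(79.3/10) + 10^(81.8/10) = 1.113e+10.
L_total = 10·log₁₀(1.113e+10) = 100.47 dB.

100.5 dB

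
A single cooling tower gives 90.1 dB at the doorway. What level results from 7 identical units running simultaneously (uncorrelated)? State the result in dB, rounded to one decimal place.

N identical incoherent sources raise the level by 10·log₁₀ N.
L_total = 90.1 + 10·log₁₀(7) = 90.1 + 8.451 = 98.55 dB.

98.6 dB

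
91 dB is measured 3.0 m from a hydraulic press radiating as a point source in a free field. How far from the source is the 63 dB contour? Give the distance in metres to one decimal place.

The 28.0 dB drop corresponds to a distance ratio of 10^(28.0/20) for a point source.
r₂ = 3.0·10^((91−63)/20) = 3.0·10^(28.0/20) = 75.36 m.

75.4 m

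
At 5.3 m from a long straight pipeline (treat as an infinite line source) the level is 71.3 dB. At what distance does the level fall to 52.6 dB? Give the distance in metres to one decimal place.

For a line source L₁ − L₂ = 10·log₁₀(r₂/r₁), so r₂ = r₁·10^((L₁−L₂)/10).
r₂ = 5.3·10^((71.3−52.6)/10) = 5.3·10^(18.7/10) = 392.89 m.

392.9 m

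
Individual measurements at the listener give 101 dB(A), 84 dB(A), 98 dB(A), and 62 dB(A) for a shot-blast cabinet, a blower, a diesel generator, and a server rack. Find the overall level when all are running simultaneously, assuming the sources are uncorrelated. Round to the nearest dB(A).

103 dB(A)

For uncorrelated sources the intensities add, so convert each level to linear form, sum, and take 10·log₁₀ of the total.
Σ 10^(L/10) = 10^(101/10) + 10^(84/10) + 10^(98/10) + 10^(62/10) = 1.915e+10.
L_total = 10·log₁₀(1.915e+10) = 102.82 dB(A).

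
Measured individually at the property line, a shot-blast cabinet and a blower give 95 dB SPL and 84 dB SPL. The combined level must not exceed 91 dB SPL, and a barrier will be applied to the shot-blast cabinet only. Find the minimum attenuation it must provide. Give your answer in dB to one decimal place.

Everything except the shot-blast cabinet sums to 10^(84/10) = 2.512e+08 in linear terms, 84.00 dB SPL.
The limit corresponds to 10^(91/10) = 1.259e+09; subtracting the fixed part leaves 1.008e+09 for the shot-blast cabinet, i.e. 90.03 dB SPL.
So the shot-blast cabinet must be reduced from 95 to 90.03 dB SPL: IL = 4.97 dB.

5.0 dB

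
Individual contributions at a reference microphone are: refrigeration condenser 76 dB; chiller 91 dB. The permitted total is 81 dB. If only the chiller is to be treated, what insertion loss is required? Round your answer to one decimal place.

11.7 dB

Everything except the chiller sums to 10^(76/10) = 3.981e+07 in linear terms, 76.00 dB.
The limit corresponds to 10^(81/10) = 1.259e+08; subtracting the fixed part leaves 8.608e+07 for the chiller, i.e. 79.35 dB.
Required insertion loss = 91 − 79.35 = 11.65 dB.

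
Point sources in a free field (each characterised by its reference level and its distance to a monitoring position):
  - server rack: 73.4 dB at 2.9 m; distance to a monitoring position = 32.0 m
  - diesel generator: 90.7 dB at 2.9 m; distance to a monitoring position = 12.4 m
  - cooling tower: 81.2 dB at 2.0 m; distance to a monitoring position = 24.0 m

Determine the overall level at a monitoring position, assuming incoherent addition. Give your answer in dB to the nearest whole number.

78 dB

Apply inverse-square spreading to bring every level to the receiver, then sum 10^(L/10).
server rack: 73.4 − 20·log₁₀(32.0/2.9) = 73.4 − 20.86 = 52.54 dB.
diesel generator: 90.7 − 20·log₁₀(12.4/2.9) = 90.7 − 12.62 = 78.08 dB.
cooling tower: 81.2 − 20·log₁₀(24.0/2.0) = 81.2 − 21.58 = 59.62 dB.
Σ 10^(L/10) = 6.536e+07 → L_total = 10·log₁₀(6.536e+07) = 78.15 dB.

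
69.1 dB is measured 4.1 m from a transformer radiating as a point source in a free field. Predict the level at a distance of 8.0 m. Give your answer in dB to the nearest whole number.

Spherical spreading from a point source gives a 20·log₁₀(r₂/r₁) drop.
L₂ = 69.1 − 20·log₁₀(8.0/4.1) = 69.1 − 5.806 = 63.29 dB.

63 dB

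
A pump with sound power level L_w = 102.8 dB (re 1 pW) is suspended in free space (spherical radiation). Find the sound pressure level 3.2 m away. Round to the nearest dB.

82 dB

The power spreads over a sphere of area 4π·r², so L_p = L_w − 10·log₁₀(4π·r²).
4π·r² = 128.7 m², 10·log₁₀ of that is 21.095 dB.
L_p = 102.8 − 21.095 = 81.70 dB.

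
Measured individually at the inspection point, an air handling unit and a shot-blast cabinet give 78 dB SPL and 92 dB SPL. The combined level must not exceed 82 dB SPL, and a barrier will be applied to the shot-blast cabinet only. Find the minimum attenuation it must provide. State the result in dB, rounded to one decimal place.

12.2 dB

Everything except the shot-blast cabinet sums to 10^(78/10) = 6.310e+07 in linear terms, 78.00 dB SPL.
The limit corresponds to 10^(82/10) = 1.585e+08; subtracting the fixed part leaves 9.539e+07 for the shot-blast cabinet, i.e. 79.80 dB SPL.
So the shot-blast cabinet must be reduced from 92 to 79.80 dB SPL: IL = 12.20 dB.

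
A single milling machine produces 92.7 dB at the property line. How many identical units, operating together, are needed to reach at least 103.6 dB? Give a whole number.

13

N identical sources give L₁ + 10·log₁₀ N, so require 10·log₁₀ N ≥ 103.6 − 92.7 = 10.9 dB.
N ≥ 10^(10.9/10) = 12.303, so N = 13.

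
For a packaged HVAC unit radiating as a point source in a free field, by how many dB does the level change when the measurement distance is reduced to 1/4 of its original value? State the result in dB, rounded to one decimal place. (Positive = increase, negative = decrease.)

With spherical spreading the level changes by −20·log₁₀(r₂/r₁).
ΔL = −20·log₁₀(0.25) = +12.04 dB.

+12.0 dB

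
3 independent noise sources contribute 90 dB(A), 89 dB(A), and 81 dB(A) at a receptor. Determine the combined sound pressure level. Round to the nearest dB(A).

Incoherent sources combine by intensity addition: L_total = 10·log₁₀(Σ 10^(L_i/10)).
Σ 10^(L/10) = 10^(90/10) + 10^(89/10) + 10^(81/10) = 1.920e+09.
L_total = 10·log₁₀(1.920e+09) = 92.83 dB(A).

93 dB(A)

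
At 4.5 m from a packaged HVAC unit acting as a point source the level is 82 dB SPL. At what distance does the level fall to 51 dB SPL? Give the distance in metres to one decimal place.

159.7 m

For a point source L₁ − L₂ = 20·log₁₀(r₂/r₁), so r₂ = r₁·10^((L₁−L₂)/20).
r₂ = 4.5·10^((82−51)/20) = 4.5·10^(31.0/20) = 159.67 m.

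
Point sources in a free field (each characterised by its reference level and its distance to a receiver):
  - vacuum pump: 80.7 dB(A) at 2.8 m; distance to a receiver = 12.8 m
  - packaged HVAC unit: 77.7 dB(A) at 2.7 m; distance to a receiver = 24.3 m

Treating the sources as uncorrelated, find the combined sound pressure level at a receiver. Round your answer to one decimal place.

68.0 dB(A)

Propagate each source to the receiver with L = L_ref − 20·log₁₀(r/r_ref), then add intensities.
vacuum pump: 80.7 − 20·log₁₀(12.8/2.8) = 80.7 − 13.20 = 67.50 dB(A).
packaged HVAC unit: 77.7 − 20·log₁₀(24.3/2.7) = 77.7 − 19.08 = 58.62 dB(A).
Σ 10^(L/10) = 6.349e+06 → L_total = 10·log₁₀(6.349e+06) = 68.03 dB(A).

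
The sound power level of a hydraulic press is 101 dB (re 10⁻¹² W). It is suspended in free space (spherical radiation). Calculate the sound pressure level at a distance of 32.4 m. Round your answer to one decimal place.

59.8 dB

The power spreads over a sphere of area 4π·r², so L_p = L_w − 10·log₁₀(4π·r²).
4π·r² = 1.319e+04 m², 10·log₁₀ of that is 41.203 dB.
L_p = 101 − 41.203 = 59.80 dB.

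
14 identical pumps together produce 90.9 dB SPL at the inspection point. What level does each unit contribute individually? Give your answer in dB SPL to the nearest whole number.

79 dB SPL

14 equal contributions raise the level by 10·log₁₀ 14 = 11.461 dB, so each unit alone gives 90.9 − 11.461.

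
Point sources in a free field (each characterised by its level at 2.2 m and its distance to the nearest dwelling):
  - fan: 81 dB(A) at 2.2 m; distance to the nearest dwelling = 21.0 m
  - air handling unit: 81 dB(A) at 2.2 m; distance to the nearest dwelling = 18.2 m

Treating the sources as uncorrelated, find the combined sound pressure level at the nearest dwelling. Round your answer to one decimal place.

Propagate each source to the receiver with L = L_ref − 20·log₁₀(r/r_ref), then add intensities.
fan: 81 − 20·log₁₀(21.0/2.2) = 81 − 19.60 = 61.40 dB(A).
air handling unit: 81 − 20·log₁₀(18.2/2.2) = 81 − 18.35 = 62.65 dB(A).
Σ 10^(L/10) = 3.221e+06 → L_total = 10·log₁₀(3.221e+06) = 65.08 dB(A).

65.1 dB(A)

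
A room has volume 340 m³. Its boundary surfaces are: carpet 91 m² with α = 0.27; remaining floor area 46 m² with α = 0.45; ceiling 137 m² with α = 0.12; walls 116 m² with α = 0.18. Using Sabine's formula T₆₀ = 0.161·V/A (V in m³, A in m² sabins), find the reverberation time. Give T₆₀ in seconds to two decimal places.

0.66 s

A = Σ Sᵢαᵢ = 91·0.27 + 46·0.45 + 137·0.12 + 116·0.18 = 82.59 m².
T₆₀ = 0.161·V/A = 0.161·340/82.59 = 0.663 s.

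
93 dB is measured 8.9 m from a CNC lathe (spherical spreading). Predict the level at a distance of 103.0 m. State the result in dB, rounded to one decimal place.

For a point source, L₂ = L₁ − 20·log₁₀(r₂/r₁).
L₂ = 93 − 20·log₁₀(103.0/8.9) = 93 − 21.269 = 71.73 dB.

71.7 dB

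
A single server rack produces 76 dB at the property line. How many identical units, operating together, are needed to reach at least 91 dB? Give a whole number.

32

The shortfall is 91 − 76 = 15.0 dB, and N units add 10·log₁₀ N, so need 10·log₁₀ N ≥ 15.0.
N ≥ 10^(15.0/10) = 31.623, so N = 32.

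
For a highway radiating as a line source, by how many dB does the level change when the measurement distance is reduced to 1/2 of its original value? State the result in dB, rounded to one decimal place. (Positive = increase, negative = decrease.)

+3.0 dB

With cylindrical spreading the level changes by −10·log₁₀(r₂/r₁).
ΔL = −10·log₁₀(0.5) = +3.01 dB.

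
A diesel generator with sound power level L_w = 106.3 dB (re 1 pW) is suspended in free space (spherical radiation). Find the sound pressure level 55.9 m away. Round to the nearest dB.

Free-field spherical radiation: L_p = L_w − 10·log₁₀(4π·r²), r = 55.9 m.
4π·r² = 3.927e+04 m², 10·log₁₀ of that is 45.940 dB.
L_p = 106.3 − 45.940 = 60.36 dB.

60 dB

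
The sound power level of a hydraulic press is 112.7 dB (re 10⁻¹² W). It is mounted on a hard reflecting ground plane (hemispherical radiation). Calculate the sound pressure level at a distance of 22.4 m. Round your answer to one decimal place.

The power spreads over a hemisphere of area 2π·r², so L_p = L_w − 10·log₁₀(2π·r²).
2π·r² = 3153 m², 10·log₁₀ of that is 34.987 dB.
L_p = 112.7 − 34.987 = 77.71 dB.

77.7 dB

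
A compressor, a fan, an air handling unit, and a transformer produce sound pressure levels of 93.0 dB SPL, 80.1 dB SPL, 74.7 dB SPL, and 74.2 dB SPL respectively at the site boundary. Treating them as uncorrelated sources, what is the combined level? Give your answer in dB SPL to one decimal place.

Incoherent sources combine by intensity addition: L_total = 10·log₁₀(Σ 10^(L_i/10)).
Σ 10^(L/10) = 10^(93.0/10) + 10^(80.1/10) + 10^(74.7/10) + 10^(74.2/10) = 2.153e+09.
L_total = 10·log₁₀(2.153e+09) = 93.33 dB SPL.

93.3 dB SPL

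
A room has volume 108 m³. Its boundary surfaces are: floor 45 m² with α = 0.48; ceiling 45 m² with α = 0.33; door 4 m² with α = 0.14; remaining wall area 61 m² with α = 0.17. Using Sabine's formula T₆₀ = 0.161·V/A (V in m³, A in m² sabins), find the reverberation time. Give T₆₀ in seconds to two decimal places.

Summing Sᵢαᵢ: 45·0.48 + 45·0.33 + 4·0.14 + 61·0.17 = 47.38 m².
T₆₀ = 0.161 × 108 / 47.38 = 0.367 s.

0.37 s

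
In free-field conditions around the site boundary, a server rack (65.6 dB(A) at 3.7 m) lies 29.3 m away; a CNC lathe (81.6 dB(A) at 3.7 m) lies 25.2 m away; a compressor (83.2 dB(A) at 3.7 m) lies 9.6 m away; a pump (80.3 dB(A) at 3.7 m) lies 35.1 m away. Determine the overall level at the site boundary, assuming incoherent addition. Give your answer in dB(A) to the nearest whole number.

75 dB(A)

Apply inverse-square spreading to bring every level to the receiver, then sum 10^(L/10).
server rack: 65.6 − 20·log₁₀(29.3/3.7) = 65.6 − 17.97 = 47.63 dB(A).
CNC lathe: 81.6 − 20·log₁₀(25.2/3.7) = 81.6 − 16.66 = 64.94 dB(A).
compressor: 83.2 − 20·log₁₀(9.6/3.7) = 83.2 − 8.28 = 74.92 dB(A).
pump: 80.3 − 20·log₁₀(35.1/3.7) = 80.3 − 19.54 = 60.76 dB(A).
Σ 10^(L/10) = 3.540e+07 → L_total = 10·log₁₀(3.540e+07) = 75.49 dB(A).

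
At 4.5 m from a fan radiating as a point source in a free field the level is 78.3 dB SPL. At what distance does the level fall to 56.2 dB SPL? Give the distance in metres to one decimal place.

57.3 m

The 22.1 dB drop corresponds to a distance ratio of 10^(22.1/20) for a point source.
r₂ = 4.5·10^((78.3−56.2)/20) = 4.5·10^(22.1/20) = 57.31 m.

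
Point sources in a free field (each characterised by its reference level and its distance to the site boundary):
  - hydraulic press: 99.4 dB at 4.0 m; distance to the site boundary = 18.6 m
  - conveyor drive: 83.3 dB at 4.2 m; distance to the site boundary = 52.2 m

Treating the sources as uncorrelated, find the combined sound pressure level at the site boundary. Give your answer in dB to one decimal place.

86.1 dB

Propagate each source to the receiver with L = L_ref − 20·log₁₀(r/r_ref), then add intensities.
hydraulic press: 99.4 − 20·log₁₀(18.6/4.0) = 99.4 − 13.35 = 86.05 dB.
conveyor drive: 83.3 − 20·log₁₀(52.2/4.2) = 83.3 − 21.89 = 61.41 dB.
Σ 10^(L/10) = 4.042e+08 → L_total = 10·log₁₀(4.042e+08) = 86.07 dB.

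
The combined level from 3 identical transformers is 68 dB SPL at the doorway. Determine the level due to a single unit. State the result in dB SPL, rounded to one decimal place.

For N identical incoherent sources L_total = L₁ + 10·log₁₀ N, so L₁ = 68 − 10·log₁₀(3) = 68 − 4.771.

63.2 dB SPL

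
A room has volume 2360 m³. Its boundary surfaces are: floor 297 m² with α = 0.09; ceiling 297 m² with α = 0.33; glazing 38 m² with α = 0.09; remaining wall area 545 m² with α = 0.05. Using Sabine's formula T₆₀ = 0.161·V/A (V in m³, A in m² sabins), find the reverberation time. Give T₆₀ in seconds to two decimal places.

2.44 s

Summing Sᵢαᵢ: 297·0.09 + 297·0.33 + 38·0.09 + 545·0.05 = 155.41 m².
T₆₀ = 0.161 × 2360 / 155.41 = 2.445 s.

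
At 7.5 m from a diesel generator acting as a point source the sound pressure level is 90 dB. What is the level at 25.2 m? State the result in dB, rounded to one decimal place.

79.5 dB

Spherical spreading from a point source gives a 20·log₁₀(r₂/r₁) drop.
L₂ = 90 − 20·log₁₀(25.2/7.5) = 90 − 10.527 = 79.47 dB.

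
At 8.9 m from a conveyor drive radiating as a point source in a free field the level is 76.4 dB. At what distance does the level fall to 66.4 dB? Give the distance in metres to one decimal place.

28.1 m

Point-source spreading drops the level by 20·log₁₀(r₂/r₁); inverting, r₂/r₁ = 10^(ΔL/20).
r₂ = 8.9·10^((76.4−66.4)/20) = 8.9·10^(10.0/20) = 28.14 m.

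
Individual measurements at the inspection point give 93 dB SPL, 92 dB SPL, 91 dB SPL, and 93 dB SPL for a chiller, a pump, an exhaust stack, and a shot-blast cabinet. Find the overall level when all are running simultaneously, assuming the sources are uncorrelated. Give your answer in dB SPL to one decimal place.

98.3 dB SPL

Incoherent sources combine by intensity addition: L_total = 10·log₁₀(Σ 10^(L_i/10)).
Σ 10^(L/10) = 10^(93/10) + 10^(92/10) + 10^(91/10) + 10^(93/10) = 6.834e+09.
L_total = 10·log₁₀(6.834e+09) = 98.35 dB SPL.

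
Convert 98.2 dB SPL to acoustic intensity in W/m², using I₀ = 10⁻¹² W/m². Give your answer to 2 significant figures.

I = I₀·10^(L/10) = 10⁻¹² × 10^(98.2/10) = 10^(-2.180).

0.0066 W/m²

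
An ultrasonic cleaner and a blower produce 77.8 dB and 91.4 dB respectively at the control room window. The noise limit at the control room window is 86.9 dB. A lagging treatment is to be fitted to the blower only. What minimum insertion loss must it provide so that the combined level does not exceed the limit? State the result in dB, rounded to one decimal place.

Fixed contribution from the other source: Σ 10^(L/10) = 10^(77.8/10) = 6.026e+07 (77.80 dB).
The limit corresponds to 10^(86.9/10) = 4.898e+08; subtracting the fixed part leaves 4.295e+08 for the blower, i.e. 86.33 dB.
So the blower must be reduced from 91.4 to 86.33 dB: IL = 5.07 dB.

5.1 dB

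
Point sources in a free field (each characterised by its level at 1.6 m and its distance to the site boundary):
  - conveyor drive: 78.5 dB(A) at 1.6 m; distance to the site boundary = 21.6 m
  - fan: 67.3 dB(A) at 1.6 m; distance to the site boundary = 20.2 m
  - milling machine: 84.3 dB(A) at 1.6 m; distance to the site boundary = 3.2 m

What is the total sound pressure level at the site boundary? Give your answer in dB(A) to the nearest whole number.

Propagate each source to the receiver with L = L_ref − 20·log₁₀(r/r_ref), then add intensities.
conveyor drive: 78.5 − 20·log₁₀(21.6/1.6) = 78.5 − 22.61 = 55.89 dB(A).
fan: 67.3 − 20·log₁₀(20.2/1.6) = 67.3 − 22.02 = 45.28 dB(A).
milling machine: 84.3 − 20·log₁₀(3.2/1.6) = 84.3 − 6.02 = 78.28 dB(A).
Σ 10^(L/10) = 6.771e+07 → L_total = 10·log₁₀(6.771e+07) = 78.31 dB(A).

78 dB(A)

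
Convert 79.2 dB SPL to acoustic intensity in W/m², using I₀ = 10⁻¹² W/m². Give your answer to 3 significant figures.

L = 10·log₁₀(I/I₀) ⇒ I = I₀·10^(L/10) = 10⁻¹² × 10^7.92.

8.32e-05 W/m²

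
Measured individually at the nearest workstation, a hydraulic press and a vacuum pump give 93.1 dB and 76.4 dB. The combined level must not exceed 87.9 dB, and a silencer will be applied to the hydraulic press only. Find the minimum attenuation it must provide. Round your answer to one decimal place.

Everything except the hydraulic press sums to 10^(76.4/10) = 4.365e+07 in linear terms, 76.40 dB.
The limit corresponds to 10^(87.9/10) = 6.166e+08; subtracting the fixed part leaves 5.729e+08 for the hydraulic press, i.e. 87.58 dB.
Required insertion loss = 93.1 − 87.58 = 5.52 dB.

5.5 dB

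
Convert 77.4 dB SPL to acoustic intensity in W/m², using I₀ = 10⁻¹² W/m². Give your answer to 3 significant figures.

5.50e-05 W/m²

I/I₀ = 10^(77.4/10) = 5.495e+07, so I = 5.495e+07 × 10⁻¹² W/m².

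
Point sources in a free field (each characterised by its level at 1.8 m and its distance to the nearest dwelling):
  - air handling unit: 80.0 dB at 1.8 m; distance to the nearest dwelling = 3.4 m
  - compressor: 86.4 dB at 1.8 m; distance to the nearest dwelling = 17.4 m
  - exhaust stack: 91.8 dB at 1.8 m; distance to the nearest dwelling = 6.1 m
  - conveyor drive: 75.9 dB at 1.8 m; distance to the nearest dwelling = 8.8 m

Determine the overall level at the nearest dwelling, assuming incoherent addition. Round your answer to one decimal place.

82.2 dB

Apply inverse-square spreading to bring every level to the receiver, then sum 10^(L/10).
air handling unit: 80.0 − 20·log₁₀(3.4/1.8) = 80.0 − 5.52 = 74.48 dB.
compressor: 86.4 − 20·log₁₀(17.4/1.8) = 86.4 − 19.71 = 66.69 dB.
exhaust stack: 91.8 − 20·log₁₀(6.1/1.8) = 91.8 − 10.60 = 81.20 dB.
conveyor drive: 75.9 − 20·log₁₀(8.8/1.8) = 75.9 − 13.78 = 62.12 dB.
Σ 10^(L/10) = 1.661e+08 → L_total = 10·log₁₀(1.661e+08) = 82.20 dB.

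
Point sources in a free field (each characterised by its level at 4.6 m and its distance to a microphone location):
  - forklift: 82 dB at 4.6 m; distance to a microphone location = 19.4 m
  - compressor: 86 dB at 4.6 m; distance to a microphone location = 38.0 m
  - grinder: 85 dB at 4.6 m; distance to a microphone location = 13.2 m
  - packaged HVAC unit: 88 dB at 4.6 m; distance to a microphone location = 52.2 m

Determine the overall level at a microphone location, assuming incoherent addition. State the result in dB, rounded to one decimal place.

First find each source's level at the receiver (point-source: −20·log₁₀(r/r_ref)), then combine on an intensity basis.
forklift: 82 − 20·log₁₀(19.4/4.6) = 82 − 12.50 = 69.50 dB.
compressor: 86 − 20·log₁₀(38.0/4.6) = 86 − 18.34 = 67.66 dB.
grinder: 85 − 20·log₁₀(13.2/4.6) = 85 − 9.16 = 75.84 dB.
packaged HVAC unit: 88 − 20·log₁₀(52.2/4.6) = 88 − 21.10 = 66.90 dB.
Σ 10^(L/10) = 5.805e+07 → L_total = 10·log₁₀(5.805e+07) = 77.64 dB.

77.6 dB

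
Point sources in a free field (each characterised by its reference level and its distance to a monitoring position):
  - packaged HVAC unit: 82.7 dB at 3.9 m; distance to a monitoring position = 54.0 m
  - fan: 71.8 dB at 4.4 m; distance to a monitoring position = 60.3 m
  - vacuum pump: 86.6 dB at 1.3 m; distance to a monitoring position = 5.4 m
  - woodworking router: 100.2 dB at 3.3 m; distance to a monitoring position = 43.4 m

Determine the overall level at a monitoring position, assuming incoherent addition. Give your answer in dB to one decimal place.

Propagate each source to the receiver with L = L_ref − 20·log₁₀(r/r_ref), then add intensities.
packaged HVAC unit: 82.7 − 20·log₁₀(54.0/3.9) = 82.7 − 22.83 = 59.87 dB.
fan: 71.8 − 20·log₁₀(60.3/4.4) = 71.8 − 22.74 = 49.06 dB.
vacuum pump: 86.6 − 20·log₁₀(5.4/1.3) = 86.6 − 12.37 = 74.23 dB.
woodworking router: 100.2 − 20·log₁₀(43.4/3.3) = 100.2 − 22.38 = 77.82 dB.
Σ 10^(L/10) = 8.808e+07 → L_total = 10·log₁₀(8.808e+07) = 79.45 dB.

79.4 dB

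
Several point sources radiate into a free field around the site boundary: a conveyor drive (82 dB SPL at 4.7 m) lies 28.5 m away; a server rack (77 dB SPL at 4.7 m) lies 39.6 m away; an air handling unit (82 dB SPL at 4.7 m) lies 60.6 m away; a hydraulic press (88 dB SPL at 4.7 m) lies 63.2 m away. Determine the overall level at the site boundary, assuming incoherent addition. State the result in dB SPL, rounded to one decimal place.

Apply inverse-square spreading to bring every level to the receiver, then sum 10^(L/10).
conveyor drive: 82 − 20·log₁₀(28.5/4.7) = 82 − 15.65 = 66.35 dB SPL.
server rack: 77 − 20·log₁₀(39.6/4.7) = 77 − 18.51 = 58.49 dB SPL.
air handling unit: 82 − 20·log₁₀(60.6/4.7) = 82 − 22.21 = 59.79 dB SPL.
hydraulic press: 88 − 20·log₁₀(63.2/4.7) = 88 − 22.57 = 65.43 dB SPL.
Σ 10^(L/10) = 9.459e+06 → L_total = 10·log₁₀(9.459e+06) = 69.76 dB SPL.

69.8 dB SPL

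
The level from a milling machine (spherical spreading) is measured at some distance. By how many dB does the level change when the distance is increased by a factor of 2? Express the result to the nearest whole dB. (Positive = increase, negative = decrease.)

-6 dB

Point-source spreading: ΔL = −20·log₁₀(r₂/r₁).
ΔL = −20·log₁₀(2) = -6.02 dB.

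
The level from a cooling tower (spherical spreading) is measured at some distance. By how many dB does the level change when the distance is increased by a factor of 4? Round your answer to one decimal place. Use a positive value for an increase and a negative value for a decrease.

-12.0 dB

With spherical spreading the level changes by −20·log₁₀(r₂/r₁).
ΔL = −20·log₁₀(4) = -12.04 dB.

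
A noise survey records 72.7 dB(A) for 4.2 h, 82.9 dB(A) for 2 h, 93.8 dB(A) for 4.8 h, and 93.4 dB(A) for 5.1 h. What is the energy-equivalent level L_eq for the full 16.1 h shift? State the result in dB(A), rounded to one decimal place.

91.6 dB(A)

Weight each interval's intensity by its duration and average over T = 16.1 h:
Σ tᵢ·10^(Lᵢ/10) = 4.2·10^(72.7/10) + 2·10^(82.9/10) + 4.8·10^(93.8/10) + 5.1·10^(93.4/10) = 2.314e+10.
L_eq = 10·log₁₀(2.314e+10/16.1) = 91.58 dB(A).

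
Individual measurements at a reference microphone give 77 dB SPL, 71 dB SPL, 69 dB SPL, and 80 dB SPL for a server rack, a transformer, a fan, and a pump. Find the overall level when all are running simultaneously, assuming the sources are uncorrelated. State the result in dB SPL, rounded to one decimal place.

Incoherent sources combine by intensity addition: L_total = 10·log₁₀(Σ 10^(L_i/10)).
Σ 10^(L/10) = 10^(77/10) + 10^(71/10) + 10^(69/10) + 10^(80/10) = 1.707e+08.
L_total = 10·log₁₀(1.707e+08) = 82.32 dB SPL.

82.3 dB SPL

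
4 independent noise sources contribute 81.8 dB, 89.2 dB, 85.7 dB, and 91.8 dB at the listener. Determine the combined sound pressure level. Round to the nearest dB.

95 dB

For uncorrelated sources the intensities add, so convert each level to linear form, sum, and take 10·log₁₀ of the total.
Σ 10^(L/10) = 10^(81.8/10) + 10^(89.2/10) + 10^(85.7/10) + 10^(91.8/10) = 2.868e+09.
L_total = 10·log₁₀(2.868e+09) = 94.58 dB.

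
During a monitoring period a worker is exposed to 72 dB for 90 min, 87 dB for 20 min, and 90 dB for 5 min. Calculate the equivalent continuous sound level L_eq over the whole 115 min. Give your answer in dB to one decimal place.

The energy average is taken in the linear domain: L_eq = 10·log₁₀[(Σ tᵢ·10^(Lᵢ/10))/T], T = 115 min.
Σ tᵢ·10^(Lᵢ/10) = 90·10^(72/10) + 20·10^(87/10) + 5·10^(90/10) = 1.645e+10.
L_eq = 10·log₁₀(1.645e+10/115) = 81.55 dB.

81.6 dB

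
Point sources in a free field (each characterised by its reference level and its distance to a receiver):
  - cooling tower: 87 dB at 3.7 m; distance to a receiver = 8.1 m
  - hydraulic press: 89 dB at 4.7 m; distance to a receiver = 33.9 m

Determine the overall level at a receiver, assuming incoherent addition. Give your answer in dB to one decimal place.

80.8 dB

Apply inverse-square spreading to bring every level to the receiver, then sum 10^(L/10).
cooling tower: 87 − 20·log₁₀(8.1/3.7) = 87 − 6.81 = 80.19 dB.
hydraulic press: 89 − 20·log₁₀(33.9/4.7) = 89 − 17.16 = 71.84 dB.
Σ 10^(L/10) = 1.198e+08 → L_total = 10·log₁₀(1.198e+08) = 80.79 dB.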